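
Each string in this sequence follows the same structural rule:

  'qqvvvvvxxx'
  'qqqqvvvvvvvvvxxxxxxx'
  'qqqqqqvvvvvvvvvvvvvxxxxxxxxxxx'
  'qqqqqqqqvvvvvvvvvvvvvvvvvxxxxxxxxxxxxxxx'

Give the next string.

qqqqqqqqqqvvvvvvvvvvvvvvvvvvvvvxxxxxxxxxxxxxxxxxxx

Each string has the form q^{2n} v^{4n+1} x^{4n-1} (n = 1, 2, …).
Setting n = 5 gives 10, 21, 19 characters in each block.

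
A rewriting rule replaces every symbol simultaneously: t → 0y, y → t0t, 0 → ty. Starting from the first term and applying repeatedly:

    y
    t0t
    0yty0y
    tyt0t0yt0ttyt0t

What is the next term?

Applying the rule to each of the 15 symbols of tyt0t0yt0ttyt0t gives the pieces 0y t0t 0y ty 0y ty t0t 0y ty 0y 0y t0t 0y ty 0y, which concatenate to the answer.

0yt0t0yty0ytyt0t0yty0y0yt0t0yty0y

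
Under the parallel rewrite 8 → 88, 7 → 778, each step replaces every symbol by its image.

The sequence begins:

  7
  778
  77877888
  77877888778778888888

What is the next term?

778778887787788888887787788877877888888888888888

Applying the rule to each of the 20 symbols of 77877888778778888888 gives the pieces 778 778 88 778 778 88 88 88 778 778 88 778 778 88 88 88 88 88 88 88, which concatenate to the answer.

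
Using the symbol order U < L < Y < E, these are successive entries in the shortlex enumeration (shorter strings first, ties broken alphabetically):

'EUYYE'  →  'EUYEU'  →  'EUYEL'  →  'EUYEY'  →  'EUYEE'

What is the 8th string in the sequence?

EUEUY

Stepping forward 3 times from EUYEE: EUYEE → EUEUU → EUEUL, then the target.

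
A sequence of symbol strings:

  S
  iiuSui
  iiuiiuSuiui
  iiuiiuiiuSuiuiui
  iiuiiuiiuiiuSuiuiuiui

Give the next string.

s(k+1) = iiu·s(k)·ui, so each term gains iiu as a prefix and ui as a suffix.
Applying this once more to iiuiiuiiuiiuSuiuiuiui:

iiuiiuiiuiiuiiuSuiuiuiuiui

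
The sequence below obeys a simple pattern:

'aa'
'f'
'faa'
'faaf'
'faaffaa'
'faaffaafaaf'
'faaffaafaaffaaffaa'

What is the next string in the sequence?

From term 3 onward, concatenate the last term with the second-to-last: f·aa = faa, faa·f = faaf, …
So term 8 is faaffaafaaffaaffaa·faaffaafaaf.

faaffaafaaffaaffaafaaffaafaaf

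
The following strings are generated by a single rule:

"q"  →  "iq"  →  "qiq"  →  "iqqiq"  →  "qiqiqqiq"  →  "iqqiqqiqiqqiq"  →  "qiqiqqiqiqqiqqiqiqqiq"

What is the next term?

iqqiqqiqiqqiqqiqiqqiqiqqiqqiqiqqiq

Each term (from the third on) is the two preceding terms concatenated in order: term 3 = q·iq = qiq.
The next term joins iqqiqqiqiqqiq and qiqiqqiqiqqiqqiqiqqiq.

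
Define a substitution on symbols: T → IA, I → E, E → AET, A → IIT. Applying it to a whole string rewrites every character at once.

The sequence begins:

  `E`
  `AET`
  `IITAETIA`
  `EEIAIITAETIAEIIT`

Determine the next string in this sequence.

AETAETEIITEEIAIITAETIAEIITAETEEIA

Applying the rule to each of the 16 symbols of EEIAIITAETIAEIIT gives the pieces AET AET E IIT E E IA IIT AET IA E IIT AET E E IA, which concatenate to the answer.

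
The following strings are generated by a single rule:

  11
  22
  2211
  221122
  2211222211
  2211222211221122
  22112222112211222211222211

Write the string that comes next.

From term 3 onward, concatenate the last term with the second-to-last: 22·11 = 2211, 2211·22 = 221122, …
The next term joins 22112222112211222211222211 and 2211222211221122.

221122221122112222112222112211222211221122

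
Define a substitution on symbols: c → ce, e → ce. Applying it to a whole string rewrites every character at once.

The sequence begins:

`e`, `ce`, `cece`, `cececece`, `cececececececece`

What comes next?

Applying the rule to each of the 16 symbols of cececececececece gives the pieces ce ce ce ce ce ce ce ce ce ce ce ce ce ce ce ce, which concatenate to the answer.

cececececececececececececececece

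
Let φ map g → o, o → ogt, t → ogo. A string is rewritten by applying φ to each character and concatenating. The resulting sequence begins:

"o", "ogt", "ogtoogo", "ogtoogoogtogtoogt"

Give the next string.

ogtoogoogtogtoogtogtoogoogtoogoogtogtoogo

Replace each of the 17 characters of ogtoogoogtogtoogt in place — ogt o ogo ogt ogt o ogt ogt o ogo ogt o ogo ogt ogt o ogo — and concatenate.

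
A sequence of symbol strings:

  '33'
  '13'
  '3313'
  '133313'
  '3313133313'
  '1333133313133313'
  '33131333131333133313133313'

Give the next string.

From term 3 onward, concatenate the second-to-last term with the last: 33·13 = 3313, 13·3313 = 133313, …
The next term joins 1333133313133313 and 33131333131333133313133313.

133313331313331333131333131333133313133313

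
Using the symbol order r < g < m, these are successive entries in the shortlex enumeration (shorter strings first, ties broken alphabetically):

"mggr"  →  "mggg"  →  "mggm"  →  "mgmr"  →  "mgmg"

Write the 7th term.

Advancing 2 positions from mgmg through mgmg → mgmm reaches term 7.

mmrr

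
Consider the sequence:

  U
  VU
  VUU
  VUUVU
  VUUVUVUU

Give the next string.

This is a Fibonacci-style word recurrence s(k) = s(k−1)·s(k−2): e.g. VU·U = VUU.
Continuing: VUUVUVUU · VUUVU gives term 6.

VUUVUVUUVUUVU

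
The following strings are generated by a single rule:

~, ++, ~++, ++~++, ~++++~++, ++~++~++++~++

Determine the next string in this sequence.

~++++~++++~++~++++~++

From term 3 onward, concatenate the second-to-last term with the last: ~·++ = ~++, ++·~++ = ++~++, …
Continuing: ~++++~++ · ++~++~++++~++ gives term 7.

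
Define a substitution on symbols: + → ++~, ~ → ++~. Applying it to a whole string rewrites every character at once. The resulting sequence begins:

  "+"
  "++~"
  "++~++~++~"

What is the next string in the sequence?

++~++~++~++~++~++~++~++~++~

Expanding ++~++~++~: +→++~, +→++~, ~→++~, +→++~, +→++~, ~→++~, +→++~, +→++~, ~→++~. Concatenated: ++~ ++~ ++~ ++~ ++~ ++~ ++~ ++~ ++~.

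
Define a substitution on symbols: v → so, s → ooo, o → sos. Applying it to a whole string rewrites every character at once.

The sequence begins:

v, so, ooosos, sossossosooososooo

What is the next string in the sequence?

Replace each of the 18 characters of sossossosooososooo in place — ooo sos ooo ooo sos ooo ooo sos ooo sos sos sos ooo sos ooo sos sos sos — and concatenate.

ooososoooooososoooooososooosossossosooososooosossossos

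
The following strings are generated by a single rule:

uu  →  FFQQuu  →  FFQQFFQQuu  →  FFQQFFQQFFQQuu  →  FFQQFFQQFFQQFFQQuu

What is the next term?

The strings grow by a fixed prefix FFQQ each time.
Applying this once more to FFQQFFQQFFQQFFQQuu:

FFQQFFQQFFQQFFQQFFQQuu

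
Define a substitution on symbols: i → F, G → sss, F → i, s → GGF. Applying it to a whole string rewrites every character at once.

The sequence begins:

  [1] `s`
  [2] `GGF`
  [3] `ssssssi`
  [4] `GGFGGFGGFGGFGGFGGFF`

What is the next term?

ssssssissssssissssssissssssissssssissssssii

Applying the rule to each of the 19 symbols of GGFGGFGGFGGFGGFGGFF gives the pieces sss sss i sss sss i sss sss i sss sss i sss sss i sss sss i i, which concatenate to the answer.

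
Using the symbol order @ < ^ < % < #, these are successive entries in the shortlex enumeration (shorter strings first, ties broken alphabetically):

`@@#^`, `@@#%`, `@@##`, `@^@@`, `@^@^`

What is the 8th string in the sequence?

@^^@

Stepping forward 3 times from @^@^: @^@^ → @^@% → @^@#, then the target.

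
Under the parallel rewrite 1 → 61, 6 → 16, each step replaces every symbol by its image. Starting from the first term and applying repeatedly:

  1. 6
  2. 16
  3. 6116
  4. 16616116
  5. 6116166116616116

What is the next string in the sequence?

Rewriting the 16 symbols of 6116166116616116 one by one yields 16 61 61 16 61 16 16 61 61 16 16 61 16 61 61 16; concatenated:

16616116611616616116166116616116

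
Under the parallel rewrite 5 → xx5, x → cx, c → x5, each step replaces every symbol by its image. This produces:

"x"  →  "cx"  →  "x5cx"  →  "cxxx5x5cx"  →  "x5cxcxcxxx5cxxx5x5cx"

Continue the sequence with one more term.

cxxx5x5cxx5cxx5cxcxcxxx5x5cxcxcxxx5cxxx5x5cx

Replace each of the 20 characters of x5cxcxcxxx5cxxx5x5cx in place — cx xx5 x5 cx x5 cx x5 cx cx cx xx5 x5 cx cx cx xx5 cx xx5 x5 cx — and concatenate.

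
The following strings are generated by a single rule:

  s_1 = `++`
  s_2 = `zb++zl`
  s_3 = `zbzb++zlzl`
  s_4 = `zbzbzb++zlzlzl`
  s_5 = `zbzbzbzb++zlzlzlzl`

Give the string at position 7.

zbzbzbzbzbzb++zlzlzlzlzlzl

Every step adds zb to the front and zl to the end of the previous string.
From zbzbzbzb++zlzlzlzl, 2 further steps: zbzbzbzb++zlzlzlzl → zbzbzbzbzb++zlzlzlzlzl → (answer).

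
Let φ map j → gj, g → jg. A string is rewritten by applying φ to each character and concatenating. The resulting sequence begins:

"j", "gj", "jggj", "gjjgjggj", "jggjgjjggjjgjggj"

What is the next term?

gjjgjggjjggjgjjgjggjgjjggjjgjggj

φ(jggjgjjggjjgjggj) expands symbol-by-symbol to gj jg jg gj jg gj gj jg jg gj gj jg gj jg jg gj; joining the 16 pieces gives the next term.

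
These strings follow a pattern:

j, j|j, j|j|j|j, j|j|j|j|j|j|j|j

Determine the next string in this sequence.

j|j|j|j|j|j|j|j|j|j|j|j|j|j|j|j

Each string is two copies of the previous one joined by '|'.
One more doubling of j|j|j|j|j|j|j|j gives the answer.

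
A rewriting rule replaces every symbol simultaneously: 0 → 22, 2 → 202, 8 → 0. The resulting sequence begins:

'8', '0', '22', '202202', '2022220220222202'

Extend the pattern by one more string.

Replace each of the 16 characters of 2022220220222202 in place — 202 22 202 202 202 202 22 202 202 22 202 202 202 202 22 202 — and concatenate.

20222202202202202222022022220220220220222202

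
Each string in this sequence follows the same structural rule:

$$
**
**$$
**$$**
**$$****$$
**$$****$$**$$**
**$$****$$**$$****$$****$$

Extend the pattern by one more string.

**$$****$$**$$****$$****$$**$$****$$**$$**

This is a Fibonacci-style word recurrence s(k) = s(k−1)·s(k−2): e.g. **·$$ = **$$.
The next term joins **$$****$$**$$****$$****$$ and **$$****$$**$$**.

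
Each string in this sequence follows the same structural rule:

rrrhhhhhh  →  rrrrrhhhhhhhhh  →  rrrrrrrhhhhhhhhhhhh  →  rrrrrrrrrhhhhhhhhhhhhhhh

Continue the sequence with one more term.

Term n consists of 2n-1 r's, followed by 3n h's, where the shown terms are n = 2, 3, 4, 5.
At n = 6 the blocks have lengths 11, 18.

rrrrrrrrrrrhhhhhhhhhhhhhhhhhh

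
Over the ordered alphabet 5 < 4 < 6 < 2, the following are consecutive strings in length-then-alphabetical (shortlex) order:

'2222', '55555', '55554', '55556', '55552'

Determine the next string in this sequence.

55545

Find the rightmost character of 55552 below 2, bump it to the next letter, and reset everything to its right to 5.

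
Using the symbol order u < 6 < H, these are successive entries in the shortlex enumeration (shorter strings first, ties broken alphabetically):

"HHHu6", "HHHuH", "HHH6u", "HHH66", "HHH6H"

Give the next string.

HHHHu

Treat HHH6H as a base-3 numeral over the given alphabet and add one, carrying through any trailing H's.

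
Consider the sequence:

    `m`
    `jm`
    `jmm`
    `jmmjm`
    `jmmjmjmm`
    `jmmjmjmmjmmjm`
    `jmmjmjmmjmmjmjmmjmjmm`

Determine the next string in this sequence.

From term 3 onward, concatenate the last term with the second-to-last: jm·m = jmm, jmm·jm = jmmjm, …
The next term joins jmmjmjmmjmmjmjmmjmjmm and jmmjmjmmjmmjm.

jmmjmjmmjmmjmjmmjmjmmjmmjmjmmjmmjm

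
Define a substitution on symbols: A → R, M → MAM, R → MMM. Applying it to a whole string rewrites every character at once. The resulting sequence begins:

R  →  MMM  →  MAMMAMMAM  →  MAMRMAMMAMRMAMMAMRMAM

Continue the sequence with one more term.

MAMRMAMMMMMAMRMAMMAMRMAMMMMMAMRMAMMAMRMAMMMMMAMRMAM

φ(MAMRMAMMAMRMAMMAMRMAM) expands symbol-by-symbol to MAM R MAM MMM MAM R MAM MAM R MAM MMM MAM R MAM MAM R MAM MMM MAM R MAM; joining the 21 pieces gives the next term.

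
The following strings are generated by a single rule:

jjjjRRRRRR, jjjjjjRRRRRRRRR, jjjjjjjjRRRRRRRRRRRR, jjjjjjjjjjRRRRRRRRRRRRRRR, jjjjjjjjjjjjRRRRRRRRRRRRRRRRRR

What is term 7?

Reading off run lengths: j runs 4, 6, 8, 10, 12; R runs 6, 9, 12, 15, 18 — each is linear in n, where the shown terms are n = 2, 3, 4, 5, 6.
At n = 8 the blocks have lengths 16, 24.

jjjjjjjjjjjjjjjjRRRRRRRRRRRRRRRRRRRRRRRR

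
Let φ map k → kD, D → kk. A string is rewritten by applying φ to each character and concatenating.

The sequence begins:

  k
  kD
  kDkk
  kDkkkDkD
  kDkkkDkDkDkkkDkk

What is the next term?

φ(kDkkkDkDkDkkkDkk) expands symbol-by-symbol to kD kk kD kD kD kk kD kk kD kk kD kD kD kk kD kD; joining the 16 pieces gives the next term.

kDkkkDkDkDkkkDkkkDkkkDkDkDkkkDkD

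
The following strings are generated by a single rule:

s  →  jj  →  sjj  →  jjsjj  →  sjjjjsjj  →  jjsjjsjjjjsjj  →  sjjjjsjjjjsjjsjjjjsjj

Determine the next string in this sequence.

jjsjjsjjjjsjjsjjjjsjjjjsjjsjjjjsjj

From term 3 onward, concatenate the second-to-last term with the last: s·jj = sjj, jj·sjj = jjsjj, …
Continuing: jjsjjsjjjjsjj · sjjjjsjjjjsjjsjjjjsjj gives term 8.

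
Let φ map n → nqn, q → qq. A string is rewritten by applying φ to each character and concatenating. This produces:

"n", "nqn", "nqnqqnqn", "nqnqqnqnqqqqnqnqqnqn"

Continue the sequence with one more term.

Rewriting the 20 symbols of nqnqqnqnqqqqnqnqqnqn one by one yields nqn qq nqn qq qq nqn qq nqn qq qq qq qq nqn qq nqn qq qq nqn qq nqn; concatenated:

nqnqqnqnqqqqnqnqqnqnqqqqqqqqnqnqqnqnqqqqnqnqqnqn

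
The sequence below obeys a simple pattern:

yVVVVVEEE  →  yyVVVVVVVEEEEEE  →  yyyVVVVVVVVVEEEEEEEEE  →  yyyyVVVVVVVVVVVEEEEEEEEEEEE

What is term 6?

Reading off run lengths: y runs 1, 2, 3, 4; V runs 5, 7, 9, 11; E runs 3, 6, 9, 12 — each is linear in n (n = 1, 2, …).
For term 6, n = 6, so the run lengths are 6, 15, 18.

yyyyyyVVVVVVVVVVVVVVVEEEEEEEEEEEEEEEEEE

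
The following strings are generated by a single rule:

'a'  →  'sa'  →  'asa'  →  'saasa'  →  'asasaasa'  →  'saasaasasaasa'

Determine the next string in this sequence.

From term 3 onward, concatenate the second-to-last term with the last: a·sa = asa, sa·asa = saasa, …
The next term joins asasaasa and saasaasasaasa.

asasaasasaasaasasaasa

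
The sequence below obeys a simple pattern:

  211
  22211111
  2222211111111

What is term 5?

22222222211111111111111

Each string has the form 2^{2n-1} 1^{3n-1} (n = 1, 2, …).
Setting n = 5 gives 9, 14 characters in each block.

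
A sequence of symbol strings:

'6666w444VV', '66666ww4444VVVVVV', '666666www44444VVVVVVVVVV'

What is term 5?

66666666wwwww4444444VVVVVVVVVVVVVVVVVV

Reading off run lengths: 6 runs 4, 5, 6; w runs 1, 2, 3; 4 runs 3, 4, 5; V runs 2, 6, 10 — each is linear in n (n = 1, 2, …).
For term 5, n = 5, so the run lengths are 8, 5, 7, 18.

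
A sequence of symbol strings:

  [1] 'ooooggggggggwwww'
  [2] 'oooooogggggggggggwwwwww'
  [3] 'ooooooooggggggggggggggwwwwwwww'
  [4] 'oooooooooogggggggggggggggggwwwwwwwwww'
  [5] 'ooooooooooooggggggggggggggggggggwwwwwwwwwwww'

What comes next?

oooooooooooooogggggggggggggggggggggggwwwwwwwwwwwwww

Reading off run lengths: o runs 4, 6, 8, 10, 12; g runs 8, 11, 14, 17, 20; w runs 4, 6, 8, 10, 12 — each is linear in n, where the shown terms are n = 2, 3, 4, 5, 6.
At n = 7 the blocks have lengths 14, 23, 14.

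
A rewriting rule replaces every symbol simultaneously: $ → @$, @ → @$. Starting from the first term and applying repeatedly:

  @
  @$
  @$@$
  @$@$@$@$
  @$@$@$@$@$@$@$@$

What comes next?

Replace each of the 16 characters of @$@$@$@$@$@$@$@$ in place — @$ @$ @$ @$ @$ @$ @$ @$ @$ @$ @$ @$ @$ @$ @$ @$ — and concatenate.

@$@$@$@$@$@$@$@$@$@$@$@$@$@$@$@$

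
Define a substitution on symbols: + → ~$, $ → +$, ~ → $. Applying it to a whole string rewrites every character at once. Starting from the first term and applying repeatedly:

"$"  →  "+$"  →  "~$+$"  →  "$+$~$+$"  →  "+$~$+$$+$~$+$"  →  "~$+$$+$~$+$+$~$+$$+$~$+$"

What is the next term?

Rewriting the 24 symbols of ~$+$$+$~$+$+$~$+$$+$~$+$ one by one yields $ +$ ~$ +$ +$ ~$ +$ $ +$ ~$ +$ ~$ +$ $ +$ ~$ +$ +$ ~$ +$ $ +$ ~$ +$; concatenated:

$+$~$+$+$~$+$$+$~$+$~$+$$+$~$+$+$~$+$$+$~$+$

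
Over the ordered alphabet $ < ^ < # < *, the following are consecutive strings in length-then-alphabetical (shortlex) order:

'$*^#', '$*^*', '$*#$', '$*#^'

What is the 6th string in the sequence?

$*#*

Continuing the enumeration 2 steps past $*#^: $*#^ → $*## → (answer).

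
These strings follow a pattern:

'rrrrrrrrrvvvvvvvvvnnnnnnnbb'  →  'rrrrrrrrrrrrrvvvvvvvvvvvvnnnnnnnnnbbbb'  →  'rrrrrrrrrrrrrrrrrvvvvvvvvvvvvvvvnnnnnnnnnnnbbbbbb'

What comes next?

rrrrrrrrrrrrrrrrrrrrrvvvvvvvvvvvvvvvvvvnnnnnnnnnnnnnbbbbbbbb

Each string has the form r^{4n+1} v^{3n+3} n^{2n+3} b^{2n-2}, where the shown terms are n = 2, 3, 4.
Setting n = 5 gives 21, 18, 13, 8 characters in each block.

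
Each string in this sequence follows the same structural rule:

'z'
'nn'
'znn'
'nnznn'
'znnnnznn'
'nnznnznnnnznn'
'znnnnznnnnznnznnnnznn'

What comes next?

From term 3 onward, concatenate the second-to-last term with the last: z·nn = znn, nn·znn = nnznn, …
The next term joins nnznnznnnnznn and znnnnznnnnznnznnnnznn.

nnznnznnnnznnznnnnznnnnznnznnnnznn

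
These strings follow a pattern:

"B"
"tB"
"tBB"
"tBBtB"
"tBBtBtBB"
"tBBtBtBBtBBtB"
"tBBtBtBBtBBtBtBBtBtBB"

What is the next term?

From term 3 onward, concatenate the last term with the second-to-last: tB·B = tBB, tBB·tB = tBBtB, …
The next term joins tBBtBtBBtBBtBtBBtBtBB and tBBtBtBBtBBtB.

tBBtBtBBtBBtBtBBtBtBBtBBtBtBBtBBtB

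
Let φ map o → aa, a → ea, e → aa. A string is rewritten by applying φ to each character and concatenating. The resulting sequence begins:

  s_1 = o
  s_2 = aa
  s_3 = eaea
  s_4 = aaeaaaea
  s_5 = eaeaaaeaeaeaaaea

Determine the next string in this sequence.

φ(eaeaaaeaeaeaaaea) expands symbol-by-symbol to aa ea aa ea ea ea aa ea aa ea aa ea ea ea aa ea; joining the 16 pieces gives the next term.

aaeaaaeaeaeaaaeaaaeaaaeaeaeaaaea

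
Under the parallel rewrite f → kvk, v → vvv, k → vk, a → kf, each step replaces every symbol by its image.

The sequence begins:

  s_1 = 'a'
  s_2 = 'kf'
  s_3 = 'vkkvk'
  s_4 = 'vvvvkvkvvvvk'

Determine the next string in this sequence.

Rewriting each symbol of vvvvkvkvvvvk: v→vvv, v→vvv, v→vvv, v→vvv, k→vk, v→vvv, k→vk, v→vvv, v→vvv, v→vvv, v→vvv, k→vk, which concatenates to vvv vvv vvv vvv vk vvv vk vvv vvv vvv vvv vk.

vvvvvvvvvvvvvkvvvvkvvvvvvvvvvvvvk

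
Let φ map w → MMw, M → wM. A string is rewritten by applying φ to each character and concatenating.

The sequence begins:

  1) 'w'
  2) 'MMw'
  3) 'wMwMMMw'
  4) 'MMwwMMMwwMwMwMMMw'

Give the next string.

wMwMMMwMMwwMwMwMMMwMMwwMMMwwMMMwwMwMwMMMw

φ(MMwwMMMwwMwMwMMMw) expands symbol-by-symbol to wM wM MMw MMw wM wM wM MMw MMw wM MMw wM MMw wM wM wM MMw; joining the 17 pieces gives the next term.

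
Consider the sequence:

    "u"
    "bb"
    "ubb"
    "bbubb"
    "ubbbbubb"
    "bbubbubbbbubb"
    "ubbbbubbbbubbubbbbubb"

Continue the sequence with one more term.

bbubbubbbbubbubbbbubbbbubbubbbbubb

From term 3 onward, concatenate the second-to-last term with the last: u·bb = ubb, bb·ubb = bbubb, …
Continuing: bbubbubbbbubb · ubbbbubbbbubbubbbbubb gives term 8.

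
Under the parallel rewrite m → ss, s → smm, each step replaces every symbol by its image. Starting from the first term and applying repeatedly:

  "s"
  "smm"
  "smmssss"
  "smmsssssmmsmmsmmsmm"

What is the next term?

smmsssssmmsmmsmmsmmsmmsssssmmsssssmmsssssmmssss

Applying the rule to each of the 19 symbols of smmsssssmmsmmsmmsmm gives the pieces smm ss ss smm smm smm smm smm ss ss smm ss ss smm ss ss smm ss ss, which concatenate to the answer.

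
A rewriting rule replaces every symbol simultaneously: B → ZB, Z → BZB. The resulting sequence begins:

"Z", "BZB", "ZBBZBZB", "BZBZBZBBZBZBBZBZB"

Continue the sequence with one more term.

Rewriting the 17 symbols of BZBZBZBBZBZBBZBZB one by one yields ZB BZB ZB BZB ZB BZB ZB ZB BZB ZB BZB ZB ZB BZB ZB BZB ZB; concatenated:

ZBBZBZBBZBZBBZBZBZBBZBZBBZBZBZBBZBZBBZBZB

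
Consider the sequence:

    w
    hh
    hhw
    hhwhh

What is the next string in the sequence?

This is a Fibonacci-style word recurrence s(k) = s(k−1)·s(k−2): e.g. hh·w = hhw.
Continuing: hhwhh · hhw gives term 5.

hhwhhhhw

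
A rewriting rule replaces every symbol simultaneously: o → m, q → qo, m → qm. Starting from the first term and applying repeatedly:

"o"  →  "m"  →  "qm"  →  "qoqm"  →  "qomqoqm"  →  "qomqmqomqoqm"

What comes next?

qomqmqoqmqomqmqomqoqm

Expanding qomqmqomqoqm: q→qo, o→m, m→qm, q→qo, m→qm, q→qo, o→m, m→qm, q→qo, o→m, q→qo, m→qm. Concatenated: qo m qm qo qm qo m qm qo m qo qm.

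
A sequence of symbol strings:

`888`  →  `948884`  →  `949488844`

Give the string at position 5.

949494948884444

Each term wraps the previous one in 94 on the left and 4 on the right.
From 949488844, 2 further steps: 949488844 → 949494888444 → (answer).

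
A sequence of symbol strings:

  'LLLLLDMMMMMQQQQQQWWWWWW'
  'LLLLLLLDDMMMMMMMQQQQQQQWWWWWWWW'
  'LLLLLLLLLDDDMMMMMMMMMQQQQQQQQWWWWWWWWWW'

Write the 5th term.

LLLLLLLLLLLLLDDDDDMMMMMMMMMMMMMQQQQQQQQQQWWWWWWWWWWWWWW

Reading off run lengths: L runs 5, 7, 9; D runs 1, 2, 3; M runs 5, 7, 9; Q runs 6, 7, 8; W runs 6, 8, 10 — each is linear in n, where the shown terms are n = 3, 4, 5.
For term 5, n = 7, so the run lengths are 13, 5, 13, 10, 14.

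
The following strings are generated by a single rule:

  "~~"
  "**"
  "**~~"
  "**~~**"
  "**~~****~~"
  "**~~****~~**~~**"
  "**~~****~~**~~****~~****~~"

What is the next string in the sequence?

**~~****~~**~~****~~****~~**~~****~~**~~**

Each term (from the third on) is the previous term followed by the one before it: term 3 = **·~~ = **~~.
The next term joins **~~****~~**~~****~~****~~ and **~~****~~**~~**.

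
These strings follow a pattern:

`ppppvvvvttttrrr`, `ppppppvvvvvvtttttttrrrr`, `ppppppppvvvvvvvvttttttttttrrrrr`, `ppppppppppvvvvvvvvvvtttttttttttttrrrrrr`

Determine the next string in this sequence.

ppppppppppppvvvvvvvvvvvvttttttttttttttttrrrrrrr

The n-th term is 2n p's then 2n v's then 3n-2 t's then n+1 r's, where the shown terms are n = 2, 3, 4, 5.
Setting n = 6 gives 12, 12, 16, 7 characters in each block.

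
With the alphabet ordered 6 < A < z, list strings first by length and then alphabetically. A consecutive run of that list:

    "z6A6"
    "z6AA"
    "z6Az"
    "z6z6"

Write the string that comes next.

Find the rightmost character of z6z6 below z, bump it to the next letter, and reset everything to its right to 6.

z6zA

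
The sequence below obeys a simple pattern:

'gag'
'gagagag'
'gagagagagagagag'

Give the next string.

gagagagagagagagagagagagagagagag

Every step duplicates the string with 'a' between the halves.
One more doubling of gagagagagagagag gives the answer.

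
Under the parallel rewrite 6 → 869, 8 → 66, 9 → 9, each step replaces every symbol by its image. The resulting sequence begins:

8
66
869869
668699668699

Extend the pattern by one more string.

Apply φ to 668699668699 symbol by symbol: 6→869, 6→869, 8→66, 6→869, 9→9, 9→9, 6→869, 6→869, 8→66, 6→869, 9→9, 9→9; joined: 869 869 66 869 9 9 869 869 66 869 9 9.

86986966869998698696686999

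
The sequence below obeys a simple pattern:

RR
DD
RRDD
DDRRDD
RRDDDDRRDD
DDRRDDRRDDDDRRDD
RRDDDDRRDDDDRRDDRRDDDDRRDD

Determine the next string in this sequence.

From term 3 onward, concatenate the second-to-last term with the last: RR·DD = RRDD, DD·RRDD = DDRRDD, …
Continuing: DDRRDDRRDDDDRRDD · RRDDDDRRDDDDRRDDRRDDDDRRDD gives term 8.

DDRRDDRRDDDDRRDDRRDDDDRRDDDDRRDDRRDDDDRRDD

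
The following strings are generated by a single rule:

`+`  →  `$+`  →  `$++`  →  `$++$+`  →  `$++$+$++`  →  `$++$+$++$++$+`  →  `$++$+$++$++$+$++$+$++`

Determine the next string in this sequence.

$++$+$++$++$+$++$+$++$++$+$++$++$+

Each term (from the third on) is the previous term followed by the one before it: term 3 = $+·+ = $++.
The next term joins $++$+$++$++$+$++$+$++ and $++$+$++$++$+.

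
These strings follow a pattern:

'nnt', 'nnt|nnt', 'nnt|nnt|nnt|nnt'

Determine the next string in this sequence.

Each string is two copies of the previous one joined by '|'.
Doubling nnt|nnt|nnt|nnt with '|' between the halves:

nnt|nnt|nnt|nnt|nnt|nnt|nnt|nnt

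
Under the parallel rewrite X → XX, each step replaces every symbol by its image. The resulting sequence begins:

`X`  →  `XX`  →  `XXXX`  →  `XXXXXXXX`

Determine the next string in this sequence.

XXXXXXXXXXXXXXXX

Rewriting each symbol of XXXXXXXX: X→XX, X→XX, X→XX, X→XX, X→XX, X→XX, X→XX, X→XX, which concatenates to XX XX XX XX XX XX XX XX.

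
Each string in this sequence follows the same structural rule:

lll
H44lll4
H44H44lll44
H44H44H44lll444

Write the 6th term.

H44H44H44H44H44lll44444

s(k+1) = H44·s(k)·4, so each term gains H44 as a prefix and 4 as a suffix.
From H44H44H44lll444, 2 further steps: H44H44H44lll444 → H44H44H44H44lll4444 → (answer).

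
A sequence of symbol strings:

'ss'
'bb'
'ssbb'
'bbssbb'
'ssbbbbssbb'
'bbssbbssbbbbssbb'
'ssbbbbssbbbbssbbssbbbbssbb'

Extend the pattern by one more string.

From term 3 onward, concatenate the second-to-last term with the last: ss·bb = ssbb, bb·ssbb = bbssbb, …
So term 8 is bbssbbssbbbbssbb·ssbbbbssbbbbssbbssbbbbssbb.

bbssbbssbbbbssbbssbbbbssbbbbssbbssbbbbssbb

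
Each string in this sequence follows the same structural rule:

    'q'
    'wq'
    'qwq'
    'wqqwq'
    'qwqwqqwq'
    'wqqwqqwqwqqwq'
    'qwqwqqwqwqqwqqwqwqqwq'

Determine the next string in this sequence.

This is a Fibonacci-style word recurrence s(k) = s(k−2)·s(k−1): e.g. q·wq = qwq.
Continuing: wqqwqqwqwqqwq · qwqwqqwqwqqwqqwqwqqwq gives term 8.

wqqwqqwqwqqwqqwqwqqwqwqqwqqwqwqqwq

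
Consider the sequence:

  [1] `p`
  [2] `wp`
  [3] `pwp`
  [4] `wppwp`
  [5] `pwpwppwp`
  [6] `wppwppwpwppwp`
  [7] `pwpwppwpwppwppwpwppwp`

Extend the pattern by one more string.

wppwppwpwppwppwpwppwpwppwppwpwppwp

From term 3 onward, concatenate the second-to-last term with the last: p·wp = pwp, wp·pwp = wppwp, …
The next term joins wppwppwpwppwp and pwpwppwpwppwppwpwppwp.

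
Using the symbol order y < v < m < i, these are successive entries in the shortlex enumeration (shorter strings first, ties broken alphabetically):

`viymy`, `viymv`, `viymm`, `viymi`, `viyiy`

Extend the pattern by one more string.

viyiv

Treat viyiy as a base-4 numeral over the given alphabet and add one, carrying through any trailing i's.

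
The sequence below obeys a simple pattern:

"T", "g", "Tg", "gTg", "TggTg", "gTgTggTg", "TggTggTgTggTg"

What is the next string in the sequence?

This is a Fibonacci-style word recurrence s(k) = s(k−2)·s(k−1): e.g. T·g = Tg.
So term 8 is gTgTggTg·TggTggTgTggTg.

gTgTggTgTggTggTgTggTg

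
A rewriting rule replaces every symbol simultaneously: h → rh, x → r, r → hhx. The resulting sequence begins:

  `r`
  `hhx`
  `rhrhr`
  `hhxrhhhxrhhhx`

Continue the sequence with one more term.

Replace each of the 13 characters of hhxrhhhxrhhhx in place — rh rh r hhx rh rh rh r hhx rh rh rh r — and concatenate.

rhrhrhhxrhrhrhrhhxrhrhrhr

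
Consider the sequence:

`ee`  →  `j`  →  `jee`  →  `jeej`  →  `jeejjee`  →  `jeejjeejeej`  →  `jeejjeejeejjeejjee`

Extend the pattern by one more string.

This is a Fibonacci-style word recurrence s(k) = s(k−1)·s(k−2): e.g. j·ee = jee.
The next term joins jeejjeejeejjeejjee and jeejjeejeej.

jeejjeejeejjeejjeejeejjeejeej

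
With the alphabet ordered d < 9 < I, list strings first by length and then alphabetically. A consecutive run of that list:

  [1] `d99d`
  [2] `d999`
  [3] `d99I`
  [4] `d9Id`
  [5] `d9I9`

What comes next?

d9II

The successor of d9I9 increments the rightmost position that isn't already I and resets every position after it to d.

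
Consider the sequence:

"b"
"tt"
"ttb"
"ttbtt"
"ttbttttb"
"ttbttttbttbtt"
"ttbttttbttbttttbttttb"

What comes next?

ttbttttbttbttttbttttbttbttttbttbtt

This is a Fibonacci-style word recurrence s(k) = s(k−1)·s(k−2): e.g. tt·b = ttb.
Continuing: ttbttttbttbttttbttttb · ttbttttbttbtt gives term 8.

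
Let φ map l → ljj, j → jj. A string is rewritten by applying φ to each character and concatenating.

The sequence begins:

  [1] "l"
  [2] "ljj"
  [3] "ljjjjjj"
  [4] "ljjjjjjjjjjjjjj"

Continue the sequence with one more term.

Replace each of the 15 characters of ljjjjjjjjjjjjjj in place — ljj jj jj jj jj jj jj jj jj jj jj jj jj jj jj — and concatenate.

ljjjjjjjjjjjjjjjjjjjjjjjjjjjjjj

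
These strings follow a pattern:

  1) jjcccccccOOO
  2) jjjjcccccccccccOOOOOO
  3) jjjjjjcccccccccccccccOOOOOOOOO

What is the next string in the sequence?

The n-th term is 2n j's then 4n+3 c's then 3n O's (n = 1, 2, …).
Setting n = 4 gives 8, 19, 12 characters in each block.

jjjjjjjjcccccccccccccccccccOOOOOOOOOOOO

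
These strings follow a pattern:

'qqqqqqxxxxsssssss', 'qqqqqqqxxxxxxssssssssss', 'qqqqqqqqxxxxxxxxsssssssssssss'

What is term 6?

qqqqqqqqqqqxxxxxxxxxxxxxxssssssssssssssssssssss

Reading off run lengths: q runs 6, 7, 8; x runs 4, 6, 8; s runs 7, 10, 13 — each is linear in n, where the shown terms are n = 3, 4, 5.
At n = 8 the blocks have lengths 11, 14, 22.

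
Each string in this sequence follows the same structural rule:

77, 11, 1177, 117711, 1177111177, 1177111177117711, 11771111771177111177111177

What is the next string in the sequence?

117711117711771111771111771177111177117711

From term 3 onward, concatenate the last term with the second-to-last: 11·77 = 1177, 1177·11 = 117711, …
The next term joins 11771111771177111177111177 and 1177111177117711.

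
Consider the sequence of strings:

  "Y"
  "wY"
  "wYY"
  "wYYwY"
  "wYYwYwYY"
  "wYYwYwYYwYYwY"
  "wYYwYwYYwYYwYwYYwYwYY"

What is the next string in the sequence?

From term 3 onward, concatenate the last term with the second-to-last: wY·Y = wYY, wYY·wY = wYYwY, …
So term 8 is wYYwYwYYwYYwYwYYwYwYY·wYYwYwYYwYYwY.

wYYwYwYYwYYwYwYYwYwYYwYYwYwYYwYYwY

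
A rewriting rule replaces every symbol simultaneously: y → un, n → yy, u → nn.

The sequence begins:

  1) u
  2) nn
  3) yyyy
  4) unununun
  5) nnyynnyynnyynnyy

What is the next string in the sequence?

Applying the rule to each of the 16 symbols of nnyynnyynnyynnyy gives the pieces yy yy un un yy yy un un yy yy un un yy yy un un, which concatenate to the answer.

yyyyununyyyyununyyyyununyyyyunun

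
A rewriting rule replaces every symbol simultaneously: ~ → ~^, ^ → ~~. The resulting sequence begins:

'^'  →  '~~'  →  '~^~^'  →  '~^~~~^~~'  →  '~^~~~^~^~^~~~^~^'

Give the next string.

~^~~~^~^~^~~~^~~~^~~~^~^~^~~~^~~

φ(~^~~~^~^~^~~~^~^) expands symbol-by-symbol to ~^ ~~ ~^ ~^ ~^ ~~ ~^ ~~ ~^ ~~ ~^ ~^ ~^ ~~ ~^ ~~; joining the 16 pieces gives the next term.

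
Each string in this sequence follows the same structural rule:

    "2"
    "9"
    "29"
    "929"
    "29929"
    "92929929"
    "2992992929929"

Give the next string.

This is a Fibonacci-style word recurrence s(k) = s(k−2)·s(k−1): e.g. 2·9 = 29.
The next term joins 92929929 and 2992992929929.

929299292992992929929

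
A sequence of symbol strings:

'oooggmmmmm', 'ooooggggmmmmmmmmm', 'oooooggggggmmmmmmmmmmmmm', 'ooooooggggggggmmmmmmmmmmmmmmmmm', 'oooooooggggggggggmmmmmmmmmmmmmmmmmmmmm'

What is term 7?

oooooooooggggggggggggggmmmmmmmmmmmmmmmmmmmmmmmmmmmmm

The n-th term is n+2 o's then 2n g's then 4n+1 m's (n = 1, 2, …).
Setting n = 7 gives 9, 14, 29 characters in each block.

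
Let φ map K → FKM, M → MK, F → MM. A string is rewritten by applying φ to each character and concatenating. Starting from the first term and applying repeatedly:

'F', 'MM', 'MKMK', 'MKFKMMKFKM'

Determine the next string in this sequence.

Apply φ to MKFKMMKFKM symbol by symbol: M→MK, K→FKM, F→MM, K→FKM, M→MK, M→MK, K→FKM, F→MM, K→FKM, M→MK; joined: MK FKM MM FKM MK MK FKM MM FKM MK.

MKFKMMMFKMMKMKFKMMMFKMMK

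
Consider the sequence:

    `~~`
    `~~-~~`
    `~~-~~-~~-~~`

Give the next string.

~~-~~-~~-~~-~~-~~-~~-~~

Every step duplicates the string with '-' between the halves.
One more doubling of ~~-~~-~~-~~ gives the answer.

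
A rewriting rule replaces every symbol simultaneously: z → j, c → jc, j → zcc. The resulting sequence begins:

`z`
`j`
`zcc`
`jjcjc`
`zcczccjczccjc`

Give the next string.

jjcjcjjcjczccjcjjcjczccjc

Applying the rule to each of the 13 symbols of zcczccjczccjc gives the pieces j jc jc j jc jc zcc jc j jc jc zcc jc, which concatenate to the answer.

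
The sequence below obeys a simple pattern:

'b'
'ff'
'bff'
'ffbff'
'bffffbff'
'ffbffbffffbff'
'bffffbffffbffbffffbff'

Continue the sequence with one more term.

ffbffbffffbffbffffbffffbffbffffbff

Each term (from the third on) is the two preceding terms concatenated in order: term 3 = b·ff = bff.
Continuing: ffbffbffffbff · bffffbffffbffbffffbff gives term 8.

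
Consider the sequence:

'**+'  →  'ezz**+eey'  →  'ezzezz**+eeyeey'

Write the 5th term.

ezzezzezzezz**+eeyeeyeeyeey

Each term wraps the previous one in ezz on the left and eey on the right.
From ezzezz**+eeyeey, 2 further steps: ezzezz**+eeyeey → ezzezzezz**+eeyeeyeey → (answer).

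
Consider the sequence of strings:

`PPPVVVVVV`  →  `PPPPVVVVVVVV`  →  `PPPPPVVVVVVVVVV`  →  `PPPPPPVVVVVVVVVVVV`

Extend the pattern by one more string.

Term n consists of n P's, followed by 2n V's, where the shown terms are n = 3, 4, 5, 6.
Setting n = 7 gives 7, 14 characters in each block.

PPPPPPPVVVVVVVVVVVVVV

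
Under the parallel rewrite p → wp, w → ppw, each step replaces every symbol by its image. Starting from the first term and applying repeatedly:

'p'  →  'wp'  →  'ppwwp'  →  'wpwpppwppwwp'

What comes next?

ppwwpppwwpwpwpppwwpwpppwppwwp

Rewriting each symbol of wpwpppwppwwp: w→ppw, p→wp, w→ppw, p→wp, p→wp, p→wp, w→ppw, p→wp, p→wp, w→ppw, w→ppw, p→wp, which concatenates to ppw wp ppw wp wp wp ppw wp wp ppw ppw wp.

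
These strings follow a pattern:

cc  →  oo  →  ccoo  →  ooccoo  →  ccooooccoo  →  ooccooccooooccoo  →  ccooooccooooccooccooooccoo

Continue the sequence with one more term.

ooccooccooooccooccooooccooooccooccooooccoo

From term 3 onward, concatenate the second-to-last term with the last: cc·oo = ccoo, oo·ccoo = ooccoo, …
The next term joins ooccooccooooccoo and ccooooccooooccooccooooccoo.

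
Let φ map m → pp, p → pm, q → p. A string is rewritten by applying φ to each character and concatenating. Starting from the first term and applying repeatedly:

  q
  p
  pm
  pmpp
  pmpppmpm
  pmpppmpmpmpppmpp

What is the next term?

pmpppmpmpmpppmpppmpppmpmpmpppmpm

φ(pmpppmpmpmpppmpp) expands symbol-by-symbol to pm pp pm pm pm pp pm pp pm pp pm pm pm pp pm pm; joining the 16 pieces gives the next term.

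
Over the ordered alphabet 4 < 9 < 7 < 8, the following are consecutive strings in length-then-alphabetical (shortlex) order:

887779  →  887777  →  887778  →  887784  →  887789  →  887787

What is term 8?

887844

Continuing the enumeration 2 steps past 887787: 887787 → 887788 → (answer).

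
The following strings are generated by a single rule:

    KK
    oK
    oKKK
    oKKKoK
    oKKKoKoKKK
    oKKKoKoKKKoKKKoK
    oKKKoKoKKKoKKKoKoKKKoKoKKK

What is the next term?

oKKKoKoKKKoKKKoKoKKKoKoKKKoKKKoKoKKKoKKKoK

From term 3 onward, concatenate the last term with the second-to-last: oK·KK = oKKK, oKKK·oK = oKKKoK, …
The next term joins oKKKoKoKKKoKKKoKoKKKoKoKKK and oKKKoKoKKKoKKKoK.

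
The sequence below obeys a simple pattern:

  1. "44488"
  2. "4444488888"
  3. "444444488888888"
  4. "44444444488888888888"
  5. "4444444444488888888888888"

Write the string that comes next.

444444444444488888888888888888

Each string has the form 4^{2n+1} 8^{3n-1} (n = 1, 2, …).
At n = 6 the blocks have lengths 13, 17.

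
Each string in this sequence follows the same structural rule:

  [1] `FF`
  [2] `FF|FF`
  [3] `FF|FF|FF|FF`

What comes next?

Each string is two copies of the previous one joined by '|'.
So the next term is two copies of FF|FF|FF|FF with '|' between the halves.

FF|FF|FF|FF|FF|FF|FF|FF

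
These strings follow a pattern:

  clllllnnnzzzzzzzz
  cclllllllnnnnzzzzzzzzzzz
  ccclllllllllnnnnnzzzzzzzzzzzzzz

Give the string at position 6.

Reading off run lengths: c runs 1, 2, 3; l runs 5, 7, 9; n runs 3, 4, 5; z runs 8, 11, 14 — each is linear in n, where the shown terms are n = 2, 3, 4.
Setting n = 7 gives 6, 15, 8, 23 characters in each block.

cccccclllllllllllllllnnnnnnnnzzzzzzzzzzzzzzzzzzzzzzz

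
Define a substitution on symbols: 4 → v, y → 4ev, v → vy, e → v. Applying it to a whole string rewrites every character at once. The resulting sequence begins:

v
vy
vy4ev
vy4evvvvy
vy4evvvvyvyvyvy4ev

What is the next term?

vy4evvvvyvyvyvy4evvy4evvy4evvy4evvvvy

Applying the rule to each of the 18 symbols of vy4evvvvyvyvyvy4ev gives the pieces vy 4ev v v vy vy vy vy 4ev vy 4ev vy 4ev vy 4ev v v vy, which concatenate to the answer.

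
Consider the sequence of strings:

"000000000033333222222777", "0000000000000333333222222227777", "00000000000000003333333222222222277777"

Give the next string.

The n-th term is 3n+1 0's then n+2 3's then 2n 2's then n 7's, where the shown terms are n = 3, 4, 5.
For the next term, n = 6, so the run lengths are 19, 8, 12, 6.

000000000000000000033333333222222222222777777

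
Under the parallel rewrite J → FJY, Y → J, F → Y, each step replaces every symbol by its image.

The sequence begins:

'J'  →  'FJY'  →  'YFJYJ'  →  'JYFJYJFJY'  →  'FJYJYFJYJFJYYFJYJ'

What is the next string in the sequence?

YFJYJFJYJYFJYJFJYYFJYJJYFJYJFJY

Replace each of the 17 characters of FJYJYFJYJFJYYFJYJ in place — Y FJY J FJY J Y FJY J FJY Y FJY J J Y FJY J FJY — and concatenate.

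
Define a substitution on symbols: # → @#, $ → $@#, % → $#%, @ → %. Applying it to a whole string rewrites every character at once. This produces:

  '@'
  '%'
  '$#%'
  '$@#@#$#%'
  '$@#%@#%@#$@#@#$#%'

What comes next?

Rewriting the 17 symbols of $@#%@#%@#$@#@#$#% one by one yields $@# % @# $#% % @# $#% % @# $@# % @# % @# $@# @# $#%; concatenated:

$@#%@#$#%%@#$#%%@#$@#%@#%@#$@#@#$#%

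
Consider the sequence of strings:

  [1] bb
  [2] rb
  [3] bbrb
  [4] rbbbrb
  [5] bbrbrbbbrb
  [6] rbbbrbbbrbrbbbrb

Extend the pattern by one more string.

Each term (from the third on) is the two preceding terms concatenated in order: term 3 = bb·rb = bbrb.
Continuing: bbrbrbbbrb · rbbbrbbbrbrbbbrb gives term 7.

bbrbrbbbrbrbbbrbbbrbrbbbrb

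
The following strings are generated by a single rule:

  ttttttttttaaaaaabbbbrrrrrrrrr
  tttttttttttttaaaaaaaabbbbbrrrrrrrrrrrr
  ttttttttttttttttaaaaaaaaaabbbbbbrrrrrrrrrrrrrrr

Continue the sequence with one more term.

Reading off run lengths: t runs 10, 13, 16; a runs 6, 8, 10; b runs 4, 5, 6; r runs 9, 12, 15 — each is linear in n, where the shown terms are n = 3, 4, 5.
For the next term, n = 6, so the run lengths are 19, 12, 7, 18.

tttttttttttttttttttaaaaaaaaaaaabbbbbbbrrrrrrrrrrrrrrrrrr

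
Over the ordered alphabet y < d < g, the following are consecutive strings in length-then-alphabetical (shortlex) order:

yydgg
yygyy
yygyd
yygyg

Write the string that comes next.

The successor of yygyg increments the rightmost position that isn't already g and resets every position after it to y.

yygdy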